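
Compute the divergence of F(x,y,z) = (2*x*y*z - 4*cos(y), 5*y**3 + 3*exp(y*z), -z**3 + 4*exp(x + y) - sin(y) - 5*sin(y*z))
15*y**2 + 2*y*z - 5*y*cos(y*z) - 3*z**2 + 3*z*exp(y*z)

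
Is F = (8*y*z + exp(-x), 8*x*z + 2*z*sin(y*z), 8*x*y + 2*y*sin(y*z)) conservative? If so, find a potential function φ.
Yes, F is conservative. φ = 8*x*y*z - 2*cos(y*z) - exp(-x)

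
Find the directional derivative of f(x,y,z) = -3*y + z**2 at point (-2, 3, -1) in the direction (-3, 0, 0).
0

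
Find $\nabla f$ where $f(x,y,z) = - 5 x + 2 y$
(-5, 2, 0)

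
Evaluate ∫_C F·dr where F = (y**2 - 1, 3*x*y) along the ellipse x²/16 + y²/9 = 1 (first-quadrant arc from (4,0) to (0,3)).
16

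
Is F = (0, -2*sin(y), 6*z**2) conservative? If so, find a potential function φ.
Yes, F is conservative. φ = 2*z**3 + 2*cos(y)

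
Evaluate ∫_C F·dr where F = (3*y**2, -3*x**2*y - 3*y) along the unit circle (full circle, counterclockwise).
0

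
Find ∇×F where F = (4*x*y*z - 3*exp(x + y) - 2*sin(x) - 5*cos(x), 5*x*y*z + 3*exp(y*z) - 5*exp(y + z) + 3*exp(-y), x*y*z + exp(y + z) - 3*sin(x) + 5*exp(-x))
(-5*x*y + x*z - 3*y*exp(y*z) + 6*exp(y + z), 4*x*y - y*z + 3*cos(x) + 5*exp(-x), -4*x*z + 5*y*z + 3*exp(x + y))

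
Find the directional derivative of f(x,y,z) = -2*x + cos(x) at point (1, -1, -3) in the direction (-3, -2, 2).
3*sqrt(17)*(sin(1) + 2)/17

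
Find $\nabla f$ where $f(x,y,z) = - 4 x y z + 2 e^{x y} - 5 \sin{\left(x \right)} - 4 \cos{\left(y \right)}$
(-4*y*z + 2*y*exp(x*y) - 5*cos(x), -4*x*z + 2*x*exp(x*y) + 4*sin(y), -4*x*y)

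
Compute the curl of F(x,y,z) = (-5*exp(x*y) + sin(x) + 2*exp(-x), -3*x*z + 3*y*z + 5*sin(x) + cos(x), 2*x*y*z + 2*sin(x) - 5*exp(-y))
(2*x*z + 3*x - 3*y + 5*exp(-y), -2*y*z - 2*cos(x), 5*x*exp(x*y) - 3*z - sin(x) + 5*cos(x))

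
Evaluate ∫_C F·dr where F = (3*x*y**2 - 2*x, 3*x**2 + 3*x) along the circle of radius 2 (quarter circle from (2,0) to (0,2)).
8 + 3*pi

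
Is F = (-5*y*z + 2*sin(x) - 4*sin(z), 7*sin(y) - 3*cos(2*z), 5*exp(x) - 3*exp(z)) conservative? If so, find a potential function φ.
No, ∇×F = (-6*sin(2*z), -5*y - 5*exp(x) - 4*cos(z), 5*z) ≠ 0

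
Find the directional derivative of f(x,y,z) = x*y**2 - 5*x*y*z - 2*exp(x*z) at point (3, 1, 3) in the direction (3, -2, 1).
3*sqrt(14)*(7 - 8*exp(9))/14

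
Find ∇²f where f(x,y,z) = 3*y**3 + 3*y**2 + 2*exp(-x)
18*y + 6 + 2*exp(-x)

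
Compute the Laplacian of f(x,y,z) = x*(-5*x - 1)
-10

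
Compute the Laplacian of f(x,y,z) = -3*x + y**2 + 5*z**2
12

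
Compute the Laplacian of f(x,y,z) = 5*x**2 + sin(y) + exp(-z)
-sin(y) + 10 + exp(-z)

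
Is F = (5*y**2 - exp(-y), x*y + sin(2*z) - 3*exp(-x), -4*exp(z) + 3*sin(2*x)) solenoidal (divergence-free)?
No, ∇·F = x - 4*exp(z)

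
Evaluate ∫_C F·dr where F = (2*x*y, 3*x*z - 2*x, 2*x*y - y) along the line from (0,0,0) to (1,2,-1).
-3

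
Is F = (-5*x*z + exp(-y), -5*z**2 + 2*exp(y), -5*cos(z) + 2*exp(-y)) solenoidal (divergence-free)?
No, ∇·F = -5*z + 2*exp(y) + 5*sin(z)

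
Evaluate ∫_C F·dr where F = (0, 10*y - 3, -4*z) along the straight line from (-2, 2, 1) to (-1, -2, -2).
6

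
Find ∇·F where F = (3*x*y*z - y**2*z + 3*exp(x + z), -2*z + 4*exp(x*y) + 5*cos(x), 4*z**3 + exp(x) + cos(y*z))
4*x*exp(x*y) + 3*y*z - y*sin(y*z) + 12*z**2 + 3*exp(x + z)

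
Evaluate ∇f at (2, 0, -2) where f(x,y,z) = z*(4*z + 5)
(0, 0, -11)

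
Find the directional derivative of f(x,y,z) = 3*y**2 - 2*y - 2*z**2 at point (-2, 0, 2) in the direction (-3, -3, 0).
sqrt(2)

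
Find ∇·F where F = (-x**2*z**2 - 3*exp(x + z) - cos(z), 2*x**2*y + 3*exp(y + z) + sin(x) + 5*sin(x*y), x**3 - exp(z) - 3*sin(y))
2*x**2 - 2*x*z**2 + 5*x*cos(x*y) - exp(z) - 3*exp(x + z) + 3*exp(y + z)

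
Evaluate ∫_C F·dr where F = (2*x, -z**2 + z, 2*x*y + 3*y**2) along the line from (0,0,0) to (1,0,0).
1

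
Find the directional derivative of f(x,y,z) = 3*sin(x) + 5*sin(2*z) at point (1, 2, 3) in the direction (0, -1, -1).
-5*sqrt(2)*cos(6)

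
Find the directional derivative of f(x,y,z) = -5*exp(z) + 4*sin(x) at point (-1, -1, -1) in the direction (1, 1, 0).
2*sqrt(2)*cos(1)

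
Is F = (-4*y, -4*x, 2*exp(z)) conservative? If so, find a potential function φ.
Yes, F is conservative. φ = -4*x*y + 2*exp(z)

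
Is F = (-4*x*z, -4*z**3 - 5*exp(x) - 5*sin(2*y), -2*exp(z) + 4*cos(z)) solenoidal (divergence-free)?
No, ∇·F = -4*z - 2*exp(z) - 4*sin(z) - 10*cos(2*y)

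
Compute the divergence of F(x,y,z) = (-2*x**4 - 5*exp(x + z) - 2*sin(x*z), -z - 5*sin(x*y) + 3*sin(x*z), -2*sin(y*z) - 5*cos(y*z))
-8*x**3 - 5*x*cos(x*y) + 5*y*sin(y*z) - 2*y*cos(y*z) - 2*z*cos(x*z) - 5*exp(x + z)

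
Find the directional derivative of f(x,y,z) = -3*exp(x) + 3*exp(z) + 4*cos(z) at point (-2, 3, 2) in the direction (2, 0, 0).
-3*exp(-2)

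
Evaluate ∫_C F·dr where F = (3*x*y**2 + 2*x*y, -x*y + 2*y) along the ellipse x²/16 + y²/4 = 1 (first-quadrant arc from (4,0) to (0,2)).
-212/3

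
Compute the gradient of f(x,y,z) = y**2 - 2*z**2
(0, 2*y, -4*z)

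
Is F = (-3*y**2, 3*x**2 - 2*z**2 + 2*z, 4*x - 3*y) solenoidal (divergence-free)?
Yes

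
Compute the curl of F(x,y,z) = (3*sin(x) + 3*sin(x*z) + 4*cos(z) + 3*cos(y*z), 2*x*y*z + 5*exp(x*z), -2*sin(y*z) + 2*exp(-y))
(-2*x*y - 5*x*exp(x*z) - 2*z*cos(y*z) - 2*exp(-y), 3*x*cos(x*z) - 3*y*sin(y*z) - 4*sin(z), z*(2*y + 5*exp(x*z) + 3*sin(y*z)))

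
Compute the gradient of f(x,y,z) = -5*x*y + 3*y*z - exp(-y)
(-5*y, -5*x + 3*z + exp(-y), 3*y)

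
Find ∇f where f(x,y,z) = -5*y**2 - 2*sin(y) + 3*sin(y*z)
(0, -10*y + 3*z*cos(y*z) - 2*cos(y), 3*y*cos(y*z))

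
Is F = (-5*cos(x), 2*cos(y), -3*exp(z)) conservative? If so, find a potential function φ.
Yes, F is conservative. φ = -3*exp(z) - 5*sin(x) + 2*sin(y)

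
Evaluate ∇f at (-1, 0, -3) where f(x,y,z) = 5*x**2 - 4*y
(-10, -4, 0)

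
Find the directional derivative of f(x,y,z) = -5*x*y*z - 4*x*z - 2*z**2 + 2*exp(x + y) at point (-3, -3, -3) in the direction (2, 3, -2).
sqrt(17)*(10 - 159*exp(6))*exp(-6)/17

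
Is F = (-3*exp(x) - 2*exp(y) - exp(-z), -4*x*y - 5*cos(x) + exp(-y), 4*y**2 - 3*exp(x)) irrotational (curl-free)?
No, ∇×F = (8*y, 3*exp(x) + exp(-z), -4*y + 2*exp(y) + 5*sin(x))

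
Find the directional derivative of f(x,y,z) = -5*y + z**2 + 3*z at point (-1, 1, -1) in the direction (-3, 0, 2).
2*sqrt(13)/13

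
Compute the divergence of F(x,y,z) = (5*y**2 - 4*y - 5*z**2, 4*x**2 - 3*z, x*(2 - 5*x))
0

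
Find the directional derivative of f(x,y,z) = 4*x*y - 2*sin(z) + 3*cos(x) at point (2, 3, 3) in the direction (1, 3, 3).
3*sqrt(19)*(-sin(2) - 2*cos(3) + 12)/19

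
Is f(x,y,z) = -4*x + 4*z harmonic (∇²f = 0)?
Yes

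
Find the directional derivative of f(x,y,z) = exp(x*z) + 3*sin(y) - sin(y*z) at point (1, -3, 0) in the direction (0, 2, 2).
sqrt(2)*(3*cos(3) + 4)/2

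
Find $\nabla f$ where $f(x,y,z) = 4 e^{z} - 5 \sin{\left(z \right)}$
(0, 0, 4*exp(z) - 5*cos(z))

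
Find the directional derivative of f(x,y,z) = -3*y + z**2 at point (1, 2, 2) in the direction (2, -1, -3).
-9*sqrt(14)/14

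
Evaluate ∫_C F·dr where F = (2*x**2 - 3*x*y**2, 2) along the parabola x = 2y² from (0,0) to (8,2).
268/3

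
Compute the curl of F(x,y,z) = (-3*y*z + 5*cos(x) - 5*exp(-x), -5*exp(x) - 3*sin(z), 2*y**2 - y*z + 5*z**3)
(4*y - z + 3*cos(z), -3*y, 3*z - 5*exp(x))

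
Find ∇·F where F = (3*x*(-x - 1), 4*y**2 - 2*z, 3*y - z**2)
-6*x + 8*y - 2*z - 3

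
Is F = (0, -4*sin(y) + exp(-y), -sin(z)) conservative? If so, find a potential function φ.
Yes, F is conservative. φ = 4*cos(y) + cos(z) - exp(-y)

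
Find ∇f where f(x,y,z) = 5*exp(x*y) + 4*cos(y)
(5*y*exp(x*y), 5*x*exp(x*y) - 4*sin(y), 0)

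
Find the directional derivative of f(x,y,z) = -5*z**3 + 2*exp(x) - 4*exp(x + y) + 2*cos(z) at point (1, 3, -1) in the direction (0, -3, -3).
sqrt(2)*(-sin(1) + 15/2 + 2*exp(4))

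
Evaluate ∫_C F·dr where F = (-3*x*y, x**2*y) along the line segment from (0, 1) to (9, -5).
1863/2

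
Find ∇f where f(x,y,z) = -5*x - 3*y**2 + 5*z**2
(-5, -6*y, 10*z)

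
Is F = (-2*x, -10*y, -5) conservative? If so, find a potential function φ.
Yes, F is conservative. φ = -x**2 - 5*y**2 - 5*z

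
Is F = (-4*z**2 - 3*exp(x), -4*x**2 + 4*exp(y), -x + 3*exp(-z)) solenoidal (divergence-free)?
No, ∇·F = -3*exp(x) + 4*exp(y) - 3*exp(-z)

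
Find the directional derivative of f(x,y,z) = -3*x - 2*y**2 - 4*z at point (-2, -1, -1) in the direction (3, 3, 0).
sqrt(2)/2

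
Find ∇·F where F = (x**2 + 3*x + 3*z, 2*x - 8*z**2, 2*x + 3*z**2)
2*x + 6*z + 3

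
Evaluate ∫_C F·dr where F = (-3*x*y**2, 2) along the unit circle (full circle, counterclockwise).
0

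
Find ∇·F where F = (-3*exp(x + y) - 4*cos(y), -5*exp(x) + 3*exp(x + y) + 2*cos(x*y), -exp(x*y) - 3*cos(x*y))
-2*x*sin(x*y)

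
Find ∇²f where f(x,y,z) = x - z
0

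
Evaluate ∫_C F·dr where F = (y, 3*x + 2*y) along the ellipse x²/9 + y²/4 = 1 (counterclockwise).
12*pi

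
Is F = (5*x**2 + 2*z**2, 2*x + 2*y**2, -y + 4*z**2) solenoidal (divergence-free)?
No, ∇·F = 10*x + 4*y + 8*z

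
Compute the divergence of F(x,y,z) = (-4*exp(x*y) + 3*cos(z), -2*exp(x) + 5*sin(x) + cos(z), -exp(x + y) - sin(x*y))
-4*y*exp(x*y)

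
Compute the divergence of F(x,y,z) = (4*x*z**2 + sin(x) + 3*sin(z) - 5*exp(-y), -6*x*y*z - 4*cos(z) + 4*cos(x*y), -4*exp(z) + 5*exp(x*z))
-6*x*z + 5*x*exp(x*z) - 4*x*sin(x*y) + 4*z**2 - 4*exp(z) + cos(x)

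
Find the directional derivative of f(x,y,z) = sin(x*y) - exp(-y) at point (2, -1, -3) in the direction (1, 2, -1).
sqrt(6)*(cos(2)/2 + E/3)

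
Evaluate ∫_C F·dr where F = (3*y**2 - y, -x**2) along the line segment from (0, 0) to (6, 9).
351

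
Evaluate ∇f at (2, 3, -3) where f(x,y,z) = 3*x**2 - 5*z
(12, 0, -5)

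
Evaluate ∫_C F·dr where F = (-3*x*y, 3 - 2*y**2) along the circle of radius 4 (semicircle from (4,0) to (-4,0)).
0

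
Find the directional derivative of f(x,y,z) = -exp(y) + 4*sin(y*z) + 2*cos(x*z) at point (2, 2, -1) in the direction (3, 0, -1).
sqrt(10)*(-sin(2) - 4*cos(2)/5)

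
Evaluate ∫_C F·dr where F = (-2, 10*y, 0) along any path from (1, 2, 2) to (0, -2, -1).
2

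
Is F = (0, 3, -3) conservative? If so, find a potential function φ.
Yes, F is conservative. φ = 3*y - 3*z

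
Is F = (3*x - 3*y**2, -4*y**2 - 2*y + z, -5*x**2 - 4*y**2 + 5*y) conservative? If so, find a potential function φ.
No, ∇×F = (4 - 8*y, 10*x, 6*y) ≠ 0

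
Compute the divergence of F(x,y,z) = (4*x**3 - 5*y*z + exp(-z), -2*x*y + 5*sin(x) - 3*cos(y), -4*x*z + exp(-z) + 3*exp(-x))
12*x**2 - 6*x + 3*sin(y) - exp(-z)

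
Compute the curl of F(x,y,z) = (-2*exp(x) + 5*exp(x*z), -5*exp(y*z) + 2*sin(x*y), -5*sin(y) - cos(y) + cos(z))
(5*y*exp(y*z) + sin(y) - 5*cos(y), 5*x*exp(x*z), 2*y*cos(x*y))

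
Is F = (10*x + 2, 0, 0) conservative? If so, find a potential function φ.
Yes, F is conservative. φ = x*(5*x + 2)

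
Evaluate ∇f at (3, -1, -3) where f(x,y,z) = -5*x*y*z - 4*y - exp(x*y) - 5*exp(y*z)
(-15 + exp(-3), -3*exp(-3) + 41 + 15*exp(3), 15 + 5*exp(3))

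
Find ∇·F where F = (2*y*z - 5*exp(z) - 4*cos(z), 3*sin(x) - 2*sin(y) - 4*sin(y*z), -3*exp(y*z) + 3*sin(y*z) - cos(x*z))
x*sin(x*z) - 3*y*exp(y*z) + 3*y*cos(y*z) - 4*z*cos(y*z) - 2*cos(y)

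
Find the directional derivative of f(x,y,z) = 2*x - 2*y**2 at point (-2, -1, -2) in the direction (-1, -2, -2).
-10/3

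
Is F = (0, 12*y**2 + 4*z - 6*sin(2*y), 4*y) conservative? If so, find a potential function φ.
Yes, F is conservative. φ = 4*y**3 + 4*y*z + 3*cos(2*y)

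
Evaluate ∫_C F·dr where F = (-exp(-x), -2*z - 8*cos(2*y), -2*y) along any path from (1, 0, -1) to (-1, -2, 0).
4*sin(4) - exp(-1) + E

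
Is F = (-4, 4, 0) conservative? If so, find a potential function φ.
Yes, F is conservative. φ = -4*x + 4*y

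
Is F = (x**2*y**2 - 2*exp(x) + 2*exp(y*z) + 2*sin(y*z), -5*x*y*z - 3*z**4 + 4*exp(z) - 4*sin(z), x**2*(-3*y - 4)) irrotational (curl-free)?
No, ∇×F = (-3*x**2 + 5*x*y + 12*z**3 - 4*exp(z) + 4*cos(z), 2*x*(3*y + 4) + 2*y*exp(y*z) + 2*y*cos(y*z), -2*x**2*y - 5*y*z - 2*z*exp(y*z) - 2*z*cos(y*z))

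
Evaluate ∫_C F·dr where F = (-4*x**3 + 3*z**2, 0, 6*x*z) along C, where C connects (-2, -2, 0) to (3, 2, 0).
-65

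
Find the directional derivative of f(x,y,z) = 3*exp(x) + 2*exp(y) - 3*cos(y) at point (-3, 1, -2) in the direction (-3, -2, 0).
-sqrt(13)*(9 + 6*exp(3)*sin(1) + 4*exp(4))*exp(-3)/13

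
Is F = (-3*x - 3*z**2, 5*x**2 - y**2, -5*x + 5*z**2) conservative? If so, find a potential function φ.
No, ∇×F = (0, 5 - 6*z, 10*x) ≠ 0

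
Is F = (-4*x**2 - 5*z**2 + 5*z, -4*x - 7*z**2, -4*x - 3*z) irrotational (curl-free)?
No, ∇×F = (14*z, 9 - 10*z, -4)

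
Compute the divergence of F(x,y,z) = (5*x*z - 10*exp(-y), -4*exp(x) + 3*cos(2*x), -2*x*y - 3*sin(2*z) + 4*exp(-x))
5*z - 6*cos(2*z)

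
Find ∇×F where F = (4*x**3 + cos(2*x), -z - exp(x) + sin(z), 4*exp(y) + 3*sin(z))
(4*exp(y) - cos(z) + 1, 0, -exp(x))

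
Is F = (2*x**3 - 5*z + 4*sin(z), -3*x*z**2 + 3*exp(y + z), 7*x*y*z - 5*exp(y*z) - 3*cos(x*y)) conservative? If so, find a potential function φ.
No, ∇×F = (13*x*z + 3*x*sin(x*y) - 5*z*exp(y*z) - 3*exp(y + z), -7*y*z - 3*y*sin(x*y) + 4*cos(z) - 5, -3*z**2) ≠ 0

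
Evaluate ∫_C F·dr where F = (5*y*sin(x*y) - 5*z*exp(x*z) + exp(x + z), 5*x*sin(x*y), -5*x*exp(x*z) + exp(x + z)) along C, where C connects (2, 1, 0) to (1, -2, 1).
5 - 5*E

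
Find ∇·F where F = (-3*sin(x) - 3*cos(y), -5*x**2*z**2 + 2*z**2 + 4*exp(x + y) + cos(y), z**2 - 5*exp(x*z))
-5*x*exp(x*z) + 2*z + 4*exp(x + y) - sin(y) - 3*cos(x)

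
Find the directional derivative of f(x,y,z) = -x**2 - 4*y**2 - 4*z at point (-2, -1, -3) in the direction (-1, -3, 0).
-14*sqrt(10)/5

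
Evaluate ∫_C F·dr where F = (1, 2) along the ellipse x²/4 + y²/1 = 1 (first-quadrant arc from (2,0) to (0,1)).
0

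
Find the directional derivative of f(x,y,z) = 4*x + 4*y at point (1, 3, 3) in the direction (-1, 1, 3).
0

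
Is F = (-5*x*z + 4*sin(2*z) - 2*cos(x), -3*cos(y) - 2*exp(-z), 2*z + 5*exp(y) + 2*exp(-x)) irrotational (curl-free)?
No, ∇×F = (5*exp(y) - 2*exp(-z), -5*x + 8*cos(2*z) + 2*exp(-x), 0)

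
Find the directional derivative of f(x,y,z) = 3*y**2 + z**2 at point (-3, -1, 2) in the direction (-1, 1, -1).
-10*sqrt(3)/3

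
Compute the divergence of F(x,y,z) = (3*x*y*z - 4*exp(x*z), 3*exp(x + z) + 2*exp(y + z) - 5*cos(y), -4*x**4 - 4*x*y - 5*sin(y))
3*y*z - 4*z*exp(x*z) + 2*exp(y + z) + 5*sin(y)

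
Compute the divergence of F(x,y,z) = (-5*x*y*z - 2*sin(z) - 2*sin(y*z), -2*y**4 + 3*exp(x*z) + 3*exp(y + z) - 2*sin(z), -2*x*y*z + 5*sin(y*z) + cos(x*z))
-2*x*y - x*sin(x*z) - 8*y**3 - 5*y*z + 5*y*cos(y*z) + 3*exp(y + z)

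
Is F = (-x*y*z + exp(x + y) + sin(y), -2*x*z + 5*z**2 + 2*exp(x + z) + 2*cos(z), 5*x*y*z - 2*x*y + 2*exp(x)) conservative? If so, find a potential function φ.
No, ∇×F = (5*x*z - 10*z - 2*exp(x + z) + 2*sin(z), -x*y - 5*y*z + 2*y - 2*exp(x), x*z - 2*z - exp(x + y) + 2*exp(x + z) - cos(y)) ≠ 0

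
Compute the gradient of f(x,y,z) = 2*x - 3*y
(2, -3, 0)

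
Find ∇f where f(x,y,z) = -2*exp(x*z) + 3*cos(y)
(-2*z*exp(x*z), -3*sin(y), -2*x*exp(x*z))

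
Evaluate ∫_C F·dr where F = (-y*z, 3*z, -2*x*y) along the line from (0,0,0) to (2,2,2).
-2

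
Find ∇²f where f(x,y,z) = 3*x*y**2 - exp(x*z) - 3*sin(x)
-x**2*exp(x*z) + 6*x - z**2*exp(x*z) + 3*sin(x)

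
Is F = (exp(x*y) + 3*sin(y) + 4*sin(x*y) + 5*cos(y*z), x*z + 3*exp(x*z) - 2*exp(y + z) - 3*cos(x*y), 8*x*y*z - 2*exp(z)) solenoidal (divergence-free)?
No, ∇·F = 8*x*y + 3*x*sin(x*y) + y*exp(x*y) + 4*y*cos(x*y) - 2*exp(z) - 2*exp(y + z)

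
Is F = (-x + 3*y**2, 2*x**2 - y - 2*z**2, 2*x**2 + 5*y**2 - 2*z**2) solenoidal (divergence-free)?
No, ∇·F = -4*z - 2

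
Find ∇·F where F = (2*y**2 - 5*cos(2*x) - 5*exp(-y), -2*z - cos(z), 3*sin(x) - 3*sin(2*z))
10*sin(2*x) - 6*cos(2*z)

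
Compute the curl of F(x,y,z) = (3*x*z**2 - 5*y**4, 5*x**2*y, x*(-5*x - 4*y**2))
(-8*x*y, 6*x*z + 10*x + 4*y**2, 10*y*(x + 2*y**2))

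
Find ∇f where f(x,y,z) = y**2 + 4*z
(0, 2*y, 4)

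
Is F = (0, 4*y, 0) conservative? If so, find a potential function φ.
Yes, F is conservative. φ = 2*y**2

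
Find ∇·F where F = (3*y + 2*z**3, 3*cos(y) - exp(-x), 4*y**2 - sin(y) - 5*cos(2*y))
-3*sin(y)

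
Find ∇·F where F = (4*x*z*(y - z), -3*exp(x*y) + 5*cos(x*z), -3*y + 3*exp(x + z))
-3*x*exp(x*y) + 4*z*(y - z) + 3*exp(x + z)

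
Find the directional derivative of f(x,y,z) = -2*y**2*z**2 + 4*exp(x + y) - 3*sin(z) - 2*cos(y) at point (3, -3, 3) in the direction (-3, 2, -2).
2*sqrt(17)*(3*cos(3) - 2*sin(3) + 214)/17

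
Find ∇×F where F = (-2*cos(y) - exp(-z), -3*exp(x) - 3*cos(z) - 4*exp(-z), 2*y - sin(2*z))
(-3*sin(z) + 2 - 4*exp(-z), exp(-z), -3*exp(x) - 2*sin(y))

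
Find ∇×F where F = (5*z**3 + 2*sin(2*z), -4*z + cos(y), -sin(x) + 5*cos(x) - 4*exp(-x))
(4, 15*z**2 + 5*sin(x) + cos(x) + 4*cos(2*z) - 4*exp(-x), 0)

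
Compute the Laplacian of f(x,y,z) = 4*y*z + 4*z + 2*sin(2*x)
-8*sin(2*x)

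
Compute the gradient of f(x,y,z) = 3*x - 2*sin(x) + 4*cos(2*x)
(-8*sin(2*x) - 2*cos(x) + 3, 0, 0)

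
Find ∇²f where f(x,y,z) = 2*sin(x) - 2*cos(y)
-2*sin(x) + 2*cos(y)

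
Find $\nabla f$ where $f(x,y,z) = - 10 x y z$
(-10*y*z, -10*x*z, -10*x*y)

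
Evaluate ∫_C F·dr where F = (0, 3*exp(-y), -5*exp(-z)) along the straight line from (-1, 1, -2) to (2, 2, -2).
-(3 - 3*E)*exp(-2)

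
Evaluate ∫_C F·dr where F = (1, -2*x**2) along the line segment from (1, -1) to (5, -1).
4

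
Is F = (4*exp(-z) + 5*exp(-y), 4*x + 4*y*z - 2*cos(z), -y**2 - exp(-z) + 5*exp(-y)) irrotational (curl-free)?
No, ∇×F = (-6*y - 2*sin(z) - 5*exp(-y), -4*exp(-z), 4 + 5*exp(-y))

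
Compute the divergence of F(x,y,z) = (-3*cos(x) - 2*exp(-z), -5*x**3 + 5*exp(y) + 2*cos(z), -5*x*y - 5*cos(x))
5*exp(y) + 3*sin(x)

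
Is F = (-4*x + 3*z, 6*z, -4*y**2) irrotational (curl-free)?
No, ∇×F = (-8*y - 6, 3, 0)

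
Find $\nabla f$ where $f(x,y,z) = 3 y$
(0, 3, 0)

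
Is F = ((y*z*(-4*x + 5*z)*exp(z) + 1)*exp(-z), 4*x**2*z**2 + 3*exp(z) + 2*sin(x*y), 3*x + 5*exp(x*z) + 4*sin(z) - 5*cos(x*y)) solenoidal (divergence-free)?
No, ∇·F = 5*x*exp(x*z) + 2*x*cos(x*y) - 4*y*z + 4*cos(z)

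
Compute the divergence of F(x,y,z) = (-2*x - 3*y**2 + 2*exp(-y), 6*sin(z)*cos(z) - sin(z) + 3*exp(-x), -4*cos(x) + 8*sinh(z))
8*cosh(z) - 2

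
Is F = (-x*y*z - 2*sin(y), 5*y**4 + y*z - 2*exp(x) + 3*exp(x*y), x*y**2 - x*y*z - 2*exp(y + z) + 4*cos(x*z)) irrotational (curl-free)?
No, ∇×F = (2*x*y - x*z - y - 2*exp(y + z), -x*y - y**2 + y*z + 4*z*sin(x*z), x*z + 3*y*exp(x*y) - 2*exp(x) + 2*cos(y))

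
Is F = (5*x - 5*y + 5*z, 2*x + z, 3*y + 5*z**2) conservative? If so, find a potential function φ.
No, ∇×F = (2, 5, 7) ≠ 0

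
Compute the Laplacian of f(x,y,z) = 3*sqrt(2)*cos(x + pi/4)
-3*sqrt(2)*cos(x + pi/4)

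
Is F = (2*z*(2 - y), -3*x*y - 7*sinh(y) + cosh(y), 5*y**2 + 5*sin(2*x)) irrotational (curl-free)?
No, ∇×F = (10*y, -2*y - 10*cos(2*x) + 4, -3*y + 2*z)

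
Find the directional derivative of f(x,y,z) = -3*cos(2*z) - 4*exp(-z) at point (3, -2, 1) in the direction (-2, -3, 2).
4*sqrt(17)*(2 + 3*E*sin(2))*exp(-1)/17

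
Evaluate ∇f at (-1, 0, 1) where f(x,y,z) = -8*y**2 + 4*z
(0, 0, 4)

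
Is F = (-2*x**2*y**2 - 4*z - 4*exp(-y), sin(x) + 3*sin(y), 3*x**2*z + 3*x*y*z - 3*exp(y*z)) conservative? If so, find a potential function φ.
No, ∇×F = (3*z*(x - exp(y*z)), -6*x*z - 3*y*z - 4, 4*x**2*y + cos(x) - 4*exp(-y)) ≠ 0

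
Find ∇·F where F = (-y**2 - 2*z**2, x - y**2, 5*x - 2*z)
-2*y - 2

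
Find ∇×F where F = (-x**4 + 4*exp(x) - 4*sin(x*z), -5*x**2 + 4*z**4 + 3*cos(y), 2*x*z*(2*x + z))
(-16*z**3, -8*x*z - 4*x*cos(x*z) - 2*z**2, -10*x)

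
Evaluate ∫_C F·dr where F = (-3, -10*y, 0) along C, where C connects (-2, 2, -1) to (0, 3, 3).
-31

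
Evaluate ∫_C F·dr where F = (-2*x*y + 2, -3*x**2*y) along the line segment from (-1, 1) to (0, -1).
10/3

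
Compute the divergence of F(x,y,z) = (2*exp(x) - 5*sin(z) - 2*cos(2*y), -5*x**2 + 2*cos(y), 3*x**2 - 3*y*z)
-3*y + 2*exp(x) - 2*sin(y)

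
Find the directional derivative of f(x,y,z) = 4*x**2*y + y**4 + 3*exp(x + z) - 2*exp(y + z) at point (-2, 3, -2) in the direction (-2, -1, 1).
sqrt(6)*(-28*exp(4) - 3)*exp(-4)/6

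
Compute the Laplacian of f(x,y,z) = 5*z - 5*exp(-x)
-5*exp(-x)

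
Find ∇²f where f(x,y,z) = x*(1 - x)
-2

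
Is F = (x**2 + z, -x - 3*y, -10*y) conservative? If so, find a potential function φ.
No, ∇×F = (-10, 1, -1) ≠ 0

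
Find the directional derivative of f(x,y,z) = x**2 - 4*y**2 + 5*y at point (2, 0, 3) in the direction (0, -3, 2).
-15*sqrt(13)/13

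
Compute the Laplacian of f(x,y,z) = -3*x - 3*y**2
-6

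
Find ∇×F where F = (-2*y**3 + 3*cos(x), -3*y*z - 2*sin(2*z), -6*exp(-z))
(3*y + 4*cos(2*z), 0, 6*y**2)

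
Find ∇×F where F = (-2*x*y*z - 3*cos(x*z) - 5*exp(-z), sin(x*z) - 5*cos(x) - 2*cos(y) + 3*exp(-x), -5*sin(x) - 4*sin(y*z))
(-x*cos(x*z) - 4*z*cos(y*z), -2*x*y + 3*x*sin(x*z) + 5*cos(x) + 5*exp(-z), 2*x*z + z*cos(x*z) + 5*sin(x) - 3*exp(-x))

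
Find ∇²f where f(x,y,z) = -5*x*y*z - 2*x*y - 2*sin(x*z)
2*(x**2 + z**2)*sin(x*z)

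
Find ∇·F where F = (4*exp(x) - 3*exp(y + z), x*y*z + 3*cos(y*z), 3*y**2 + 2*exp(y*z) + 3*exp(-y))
x*z + 2*y*exp(y*z) - 3*z*sin(y*z) + 4*exp(x)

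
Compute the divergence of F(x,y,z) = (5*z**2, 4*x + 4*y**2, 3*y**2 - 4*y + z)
8*y + 1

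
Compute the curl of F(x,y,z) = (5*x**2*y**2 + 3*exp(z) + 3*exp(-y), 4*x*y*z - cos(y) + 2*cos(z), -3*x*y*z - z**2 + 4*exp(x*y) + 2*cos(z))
(-4*x*y - 3*x*z + 4*x*exp(x*y) + 2*sin(z), 3*y*z - 4*y*exp(x*y) + 3*exp(z), -10*x**2*y + 4*y*z + 3*exp(-y))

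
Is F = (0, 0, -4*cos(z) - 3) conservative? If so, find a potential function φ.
Yes, F is conservative. φ = -3*z - 4*sin(z)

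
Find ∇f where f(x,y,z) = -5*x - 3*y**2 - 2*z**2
(-5, -6*y, -4*z)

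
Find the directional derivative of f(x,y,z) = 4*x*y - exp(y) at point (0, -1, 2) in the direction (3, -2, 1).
sqrt(14)*(1 - 6*E)*exp(-1)/7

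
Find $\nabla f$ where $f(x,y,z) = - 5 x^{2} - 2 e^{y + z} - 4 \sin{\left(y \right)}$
(-10*x, -2*exp(y + z) - 4*cos(y), -2*exp(y + z))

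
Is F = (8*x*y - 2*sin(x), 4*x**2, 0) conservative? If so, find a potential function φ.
Yes, F is conservative. φ = 4*x**2*y + 2*cos(x)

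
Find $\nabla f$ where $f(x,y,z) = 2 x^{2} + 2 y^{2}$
(4*x, 4*y, 0)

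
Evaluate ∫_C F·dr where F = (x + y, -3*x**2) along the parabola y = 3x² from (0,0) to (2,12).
-62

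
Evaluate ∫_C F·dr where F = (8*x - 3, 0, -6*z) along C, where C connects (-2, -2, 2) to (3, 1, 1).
14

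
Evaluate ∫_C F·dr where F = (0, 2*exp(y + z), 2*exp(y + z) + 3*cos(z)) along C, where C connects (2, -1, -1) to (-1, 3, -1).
4*sinh(2)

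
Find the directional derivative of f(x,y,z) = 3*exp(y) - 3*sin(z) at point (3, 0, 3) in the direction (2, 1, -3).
3*sqrt(14)*(3*cos(3) + 1)/14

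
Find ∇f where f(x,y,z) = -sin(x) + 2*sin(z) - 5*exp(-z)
(-cos(x), 0, 2*cos(z) + 5*exp(-z))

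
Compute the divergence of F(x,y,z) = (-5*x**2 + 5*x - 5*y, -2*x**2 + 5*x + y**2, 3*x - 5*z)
-10*x + 2*y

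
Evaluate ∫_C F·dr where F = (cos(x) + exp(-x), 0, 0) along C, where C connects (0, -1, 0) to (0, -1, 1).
0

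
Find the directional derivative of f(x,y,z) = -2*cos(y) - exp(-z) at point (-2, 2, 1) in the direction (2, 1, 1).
sqrt(6)*(1 + 2*E*sin(2))*exp(-1)/6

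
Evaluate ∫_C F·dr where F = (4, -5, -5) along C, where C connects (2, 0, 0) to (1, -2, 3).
-9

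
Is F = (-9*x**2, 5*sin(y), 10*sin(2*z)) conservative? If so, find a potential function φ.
Yes, F is conservative. φ = -3*x**3 - 5*cos(y) - 5*cos(2*z)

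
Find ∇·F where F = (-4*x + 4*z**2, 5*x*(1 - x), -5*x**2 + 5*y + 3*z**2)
6*z - 4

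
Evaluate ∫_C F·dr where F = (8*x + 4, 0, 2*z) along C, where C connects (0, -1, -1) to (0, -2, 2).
3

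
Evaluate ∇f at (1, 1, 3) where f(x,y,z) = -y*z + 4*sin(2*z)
(0, -3, -1 + 8*cos(6))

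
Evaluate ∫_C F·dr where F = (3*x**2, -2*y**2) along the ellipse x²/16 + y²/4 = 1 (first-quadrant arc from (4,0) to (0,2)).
-208/3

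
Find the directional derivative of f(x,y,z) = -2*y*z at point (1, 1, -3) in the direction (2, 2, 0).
3*sqrt(2)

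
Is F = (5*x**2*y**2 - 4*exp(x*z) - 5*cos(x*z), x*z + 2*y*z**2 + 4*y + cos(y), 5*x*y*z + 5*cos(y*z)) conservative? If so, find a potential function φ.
No, ∇×F = (5*x*z - x - 4*y*z - 5*z*sin(y*z), -4*x*exp(x*z) + 5*x*sin(x*z) - 5*y*z, -10*x**2*y + z) ≠ 0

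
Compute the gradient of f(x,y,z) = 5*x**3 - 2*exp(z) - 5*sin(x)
(15*x**2 - 5*cos(x), 0, -2*exp(z))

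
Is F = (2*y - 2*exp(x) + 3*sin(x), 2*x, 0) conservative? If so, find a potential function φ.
Yes, F is conservative. φ = 2*x*y - 2*exp(x) - 3*cos(x)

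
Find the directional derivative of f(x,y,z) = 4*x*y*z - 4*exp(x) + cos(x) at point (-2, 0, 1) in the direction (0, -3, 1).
12*sqrt(10)/5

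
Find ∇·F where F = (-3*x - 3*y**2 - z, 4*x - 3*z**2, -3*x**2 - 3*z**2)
-6*z - 3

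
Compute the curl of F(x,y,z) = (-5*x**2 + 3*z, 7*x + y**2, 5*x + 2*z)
(0, -2, 7)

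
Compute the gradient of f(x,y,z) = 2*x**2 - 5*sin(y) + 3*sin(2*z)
(4*x, -5*cos(y), 6*cos(2*z))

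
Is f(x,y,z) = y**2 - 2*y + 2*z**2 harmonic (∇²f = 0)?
No, ∇²f = 6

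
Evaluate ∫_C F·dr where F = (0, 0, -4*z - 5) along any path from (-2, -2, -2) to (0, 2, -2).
0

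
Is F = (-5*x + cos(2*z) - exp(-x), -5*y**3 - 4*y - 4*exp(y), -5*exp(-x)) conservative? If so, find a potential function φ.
No, ∇×F = (0, -2*sin(2*z) - 5*exp(-x), 0) ≠ 0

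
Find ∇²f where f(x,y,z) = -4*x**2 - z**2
-10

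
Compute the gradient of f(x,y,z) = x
(1, 0, 0)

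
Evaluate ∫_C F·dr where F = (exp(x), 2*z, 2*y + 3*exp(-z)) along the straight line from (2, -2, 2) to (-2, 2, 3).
-exp(2) - 3*exp(-3) + 4*exp(-2) + 20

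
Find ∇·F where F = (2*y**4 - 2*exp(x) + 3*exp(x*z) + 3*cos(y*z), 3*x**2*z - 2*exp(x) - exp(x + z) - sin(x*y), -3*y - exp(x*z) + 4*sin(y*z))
-x*exp(x*z) - x*cos(x*y) + 4*y*cos(y*z) + 3*z*exp(x*z) - 2*exp(x)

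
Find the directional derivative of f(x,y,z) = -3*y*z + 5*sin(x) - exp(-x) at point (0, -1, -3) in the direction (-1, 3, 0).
21*sqrt(10)/10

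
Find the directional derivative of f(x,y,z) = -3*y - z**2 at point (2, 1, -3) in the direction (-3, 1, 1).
3*sqrt(11)/11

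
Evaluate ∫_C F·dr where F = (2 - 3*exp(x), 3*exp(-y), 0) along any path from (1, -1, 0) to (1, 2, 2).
-(3 - 3*exp(3))*exp(-2)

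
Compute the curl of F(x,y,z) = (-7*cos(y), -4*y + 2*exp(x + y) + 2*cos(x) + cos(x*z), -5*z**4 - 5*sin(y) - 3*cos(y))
(x*sin(x*z) + 3*sin(y) - 5*cos(y), 0, -z*sin(x*z) + 2*exp(x + y) - 2*sin(x) - 7*sin(y))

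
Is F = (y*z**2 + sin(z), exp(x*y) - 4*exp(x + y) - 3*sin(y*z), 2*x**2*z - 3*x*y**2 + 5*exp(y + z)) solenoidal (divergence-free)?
No, ∇·F = 2*x**2 + x*exp(x*y) - 3*z*cos(y*z) - 4*exp(x + y) + 5*exp(y + z)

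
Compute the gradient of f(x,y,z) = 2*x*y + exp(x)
(2*y + exp(x), 2*x, 0)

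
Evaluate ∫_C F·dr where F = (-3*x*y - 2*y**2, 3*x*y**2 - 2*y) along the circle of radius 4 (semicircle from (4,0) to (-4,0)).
512/3 + 96*pi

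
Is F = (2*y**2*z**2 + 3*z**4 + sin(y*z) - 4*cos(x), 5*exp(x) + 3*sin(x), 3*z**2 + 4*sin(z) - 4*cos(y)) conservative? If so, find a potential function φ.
No, ∇×F = (4*sin(y), 4*y**2*z + y*cos(y*z) + 12*z**3, -4*y*z**2 - z*cos(y*z) + 5*exp(x) + 3*cos(x)) ≠ 0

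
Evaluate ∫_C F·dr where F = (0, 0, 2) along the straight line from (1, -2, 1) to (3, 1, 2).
2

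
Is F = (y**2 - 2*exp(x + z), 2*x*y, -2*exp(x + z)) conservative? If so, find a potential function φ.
Yes, F is conservative. φ = x*y**2 - 2*exp(x + z)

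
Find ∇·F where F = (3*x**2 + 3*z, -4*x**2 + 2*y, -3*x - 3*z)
6*x - 1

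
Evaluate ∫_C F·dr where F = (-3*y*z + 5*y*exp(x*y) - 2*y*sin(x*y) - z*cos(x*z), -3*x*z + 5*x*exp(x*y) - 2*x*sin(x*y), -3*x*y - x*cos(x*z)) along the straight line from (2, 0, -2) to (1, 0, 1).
-sin(1) - sin(4)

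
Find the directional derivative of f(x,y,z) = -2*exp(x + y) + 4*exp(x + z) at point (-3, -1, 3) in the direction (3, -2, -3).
-sqrt(22)*exp(-4)/11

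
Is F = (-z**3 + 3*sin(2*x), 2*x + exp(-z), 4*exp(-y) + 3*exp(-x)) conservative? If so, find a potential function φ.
No, ∇×F = (exp(-z) - 4*exp(-y), -3*z**2 + 3*exp(-x), 2) ≠ 0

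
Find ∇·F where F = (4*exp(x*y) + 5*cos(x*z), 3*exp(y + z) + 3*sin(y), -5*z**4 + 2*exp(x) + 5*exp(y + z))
4*y*exp(x*y) - 20*z**3 - 5*z*sin(x*z) + 8*exp(y + z) + 3*cos(y)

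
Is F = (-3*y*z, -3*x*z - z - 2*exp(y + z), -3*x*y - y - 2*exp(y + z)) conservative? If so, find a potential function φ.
Yes, F is conservative. φ = -3*x*y*z - y*z - 2*exp(y + z)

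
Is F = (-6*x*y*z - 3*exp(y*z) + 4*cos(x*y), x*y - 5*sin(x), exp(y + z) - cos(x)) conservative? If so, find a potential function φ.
No, ∇×F = (exp(y + z), -6*x*y - 3*y*exp(y*z) - sin(x), 6*x*z + 4*x*sin(x*y) + y + 3*z*exp(y*z) - 5*cos(x)) ≠ 0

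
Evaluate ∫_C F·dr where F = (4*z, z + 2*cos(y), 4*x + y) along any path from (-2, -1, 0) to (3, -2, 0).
-2*sin(2) + 2*sin(1)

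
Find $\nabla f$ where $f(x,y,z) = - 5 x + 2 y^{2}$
(-5, 4*y, 0)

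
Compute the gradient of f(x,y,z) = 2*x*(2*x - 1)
(8*x - 2, 0, 0)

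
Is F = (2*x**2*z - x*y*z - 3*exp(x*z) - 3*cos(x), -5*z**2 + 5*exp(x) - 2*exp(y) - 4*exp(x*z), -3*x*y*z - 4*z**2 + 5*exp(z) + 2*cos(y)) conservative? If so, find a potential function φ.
No, ∇×F = (-3*x*z + 4*x*exp(x*z) + 10*z - 2*sin(y), 2*x**2 - x*y - 3*x*exp(x*z) + 3*y*z, x*z - 4*z*exp(x*z) + 5*exp(x)) ≠ 0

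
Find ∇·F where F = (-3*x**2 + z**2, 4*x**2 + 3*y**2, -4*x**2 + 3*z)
-6*x + 6*y + 3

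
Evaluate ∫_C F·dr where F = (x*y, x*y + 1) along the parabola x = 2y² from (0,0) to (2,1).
31/10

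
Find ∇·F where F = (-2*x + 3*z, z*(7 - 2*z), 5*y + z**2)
2*z - 2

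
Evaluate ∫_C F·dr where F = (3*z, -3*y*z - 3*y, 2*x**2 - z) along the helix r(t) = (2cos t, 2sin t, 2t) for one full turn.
4*pi*(13 - 2*pi)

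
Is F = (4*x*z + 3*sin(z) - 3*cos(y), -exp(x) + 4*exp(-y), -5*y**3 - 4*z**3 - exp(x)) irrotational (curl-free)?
No, ∇×F = (-15*y**2, 4*x + exp(x) + 3*cos(z), -exp(x) - 3*sin(y))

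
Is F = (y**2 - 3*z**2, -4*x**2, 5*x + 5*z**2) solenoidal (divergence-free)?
No, ∇·F = 10*z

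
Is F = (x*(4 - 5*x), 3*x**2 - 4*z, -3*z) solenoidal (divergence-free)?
No, ∇·F = 1 - 10*x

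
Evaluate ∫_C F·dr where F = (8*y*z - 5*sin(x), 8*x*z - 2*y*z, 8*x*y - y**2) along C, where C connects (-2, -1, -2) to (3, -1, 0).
5*cos(3) - 5*cos(2) + 30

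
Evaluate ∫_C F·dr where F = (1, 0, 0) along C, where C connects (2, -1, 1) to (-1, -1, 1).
-3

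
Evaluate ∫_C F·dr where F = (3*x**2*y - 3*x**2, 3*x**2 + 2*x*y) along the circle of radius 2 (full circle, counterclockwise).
-12*pi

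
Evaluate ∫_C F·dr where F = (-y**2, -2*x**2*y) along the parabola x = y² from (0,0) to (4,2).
-88/3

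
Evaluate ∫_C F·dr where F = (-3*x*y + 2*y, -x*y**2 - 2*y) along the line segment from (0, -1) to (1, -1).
-1/2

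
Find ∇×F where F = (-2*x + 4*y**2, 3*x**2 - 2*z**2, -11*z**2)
(4*z, 0, 6*x - 8*y)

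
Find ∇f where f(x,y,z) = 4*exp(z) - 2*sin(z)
(0, 0, 4*exp(z) - 2*cos(z))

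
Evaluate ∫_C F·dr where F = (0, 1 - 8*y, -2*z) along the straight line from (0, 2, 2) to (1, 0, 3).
9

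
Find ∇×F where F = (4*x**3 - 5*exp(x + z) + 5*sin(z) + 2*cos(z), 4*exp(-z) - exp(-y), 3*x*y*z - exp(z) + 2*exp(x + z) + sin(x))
(3*x*z + 4*exp(-z), -3*y*z - 7*exp(x + z) - 2*sin(z) - cos(x) + 5*cos(z), 0)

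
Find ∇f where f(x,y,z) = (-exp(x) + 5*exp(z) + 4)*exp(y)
(-exp(x + y), (-exp(x) + 5*exp(z) + 4)*exp(y), 5*exp(y + z))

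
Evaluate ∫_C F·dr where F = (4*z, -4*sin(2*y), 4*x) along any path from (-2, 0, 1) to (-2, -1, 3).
-18 + 2*cos(2)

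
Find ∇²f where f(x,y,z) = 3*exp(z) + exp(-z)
3*exp(z) + exp(-z)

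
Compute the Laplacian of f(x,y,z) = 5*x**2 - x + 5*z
10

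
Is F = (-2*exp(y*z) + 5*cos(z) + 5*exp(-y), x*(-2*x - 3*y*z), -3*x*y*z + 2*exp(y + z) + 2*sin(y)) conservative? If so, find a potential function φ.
No, ∇×F = (3*x*y - 3*x*z + 2*exp(y + z) + 2*cos(y), 3*y*z - 2*y*exp(y*z) - 5*sin(z), -4*x - 3*y*z + 2*z*exp(y*z) + 5*exp(-y)) ≠ 0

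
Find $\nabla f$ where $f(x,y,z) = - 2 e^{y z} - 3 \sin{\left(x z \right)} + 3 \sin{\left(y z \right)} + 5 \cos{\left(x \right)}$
(-3*z*cos(x*z) - 5*sin(x), z*(-2*exp(y*z) + 3*cos(y*z)), -3*x*cos(x*z) - 2*y*exp(y*z) + 3*y*cos(y*z))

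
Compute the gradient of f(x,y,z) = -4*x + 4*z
(-4, 0, 4)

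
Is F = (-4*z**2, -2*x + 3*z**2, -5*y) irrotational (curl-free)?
No, ∇×F = (-6*z - 5, -8*z, -2)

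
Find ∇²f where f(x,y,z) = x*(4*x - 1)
8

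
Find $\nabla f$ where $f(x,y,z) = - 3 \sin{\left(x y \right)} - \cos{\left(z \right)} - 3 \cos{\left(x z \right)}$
(-3*y*cos(x*y) + 3*z*sin(x*z), -3*x*cos(x*y), 3*x*sin(x*z) + sin(z))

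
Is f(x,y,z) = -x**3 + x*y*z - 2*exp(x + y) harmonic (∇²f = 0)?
No, ∇²f = -6*x - 4*exp(x + y)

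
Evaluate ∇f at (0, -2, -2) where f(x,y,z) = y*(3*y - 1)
(0, -13, 0)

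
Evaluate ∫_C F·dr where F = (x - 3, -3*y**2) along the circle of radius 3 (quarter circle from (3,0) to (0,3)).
-45/2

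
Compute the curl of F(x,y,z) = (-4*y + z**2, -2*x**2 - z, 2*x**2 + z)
(1, -4*x + 2*z, 4 - 4*x)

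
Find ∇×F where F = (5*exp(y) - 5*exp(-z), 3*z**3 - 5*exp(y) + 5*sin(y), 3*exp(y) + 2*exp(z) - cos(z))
(-9*z**2 + 3*exp(y), 5*exp(-z), -5*exp(y))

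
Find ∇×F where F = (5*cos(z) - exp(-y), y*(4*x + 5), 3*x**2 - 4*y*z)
(-4*z, -6*x - 5*sin(z), 4*y - exp(-y))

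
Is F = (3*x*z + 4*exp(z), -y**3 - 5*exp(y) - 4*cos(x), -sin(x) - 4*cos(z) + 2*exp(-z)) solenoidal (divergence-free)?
No, ∇·F = -3*y**2 + 3*z - 5*exp(y) + 4*sin(z) - 2*exp(-z)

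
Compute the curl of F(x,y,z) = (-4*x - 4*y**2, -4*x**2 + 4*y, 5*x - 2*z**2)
(0, -5, -8*x + 8*y)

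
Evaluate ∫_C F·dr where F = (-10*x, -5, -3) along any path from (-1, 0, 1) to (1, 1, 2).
-8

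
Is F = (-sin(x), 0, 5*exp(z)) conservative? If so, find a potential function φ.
Yes, F is conservative. φ = 5*exp(z) + cos(x)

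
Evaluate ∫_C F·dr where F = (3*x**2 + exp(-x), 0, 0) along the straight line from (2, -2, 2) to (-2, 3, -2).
-16 - 2*sinh(2)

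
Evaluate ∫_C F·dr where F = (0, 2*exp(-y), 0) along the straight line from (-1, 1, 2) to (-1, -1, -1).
-4*sinh(1)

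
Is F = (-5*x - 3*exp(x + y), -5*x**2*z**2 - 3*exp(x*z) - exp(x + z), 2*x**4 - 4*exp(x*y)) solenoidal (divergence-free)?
No, ∇·F = -3*exp(x + y) - 5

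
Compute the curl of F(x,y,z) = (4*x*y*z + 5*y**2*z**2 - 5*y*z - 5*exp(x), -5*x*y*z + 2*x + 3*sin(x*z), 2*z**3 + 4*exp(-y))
(5*x*y - 3*x*cos(x*z) - 4*exp(-y), y*(4*x + 10*y*z - 5), -4*x*z - 10*y*z**2 - 5*y*z + 3*z*cos(x*z) + 5*z + 2)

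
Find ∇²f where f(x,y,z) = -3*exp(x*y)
3*(-x**2 - y**2)*exp(x*y)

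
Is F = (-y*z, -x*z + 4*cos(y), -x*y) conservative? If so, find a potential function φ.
Yes, F is conservative. φ = -x*y*z + 4*sin(y)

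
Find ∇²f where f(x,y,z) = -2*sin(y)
2*sin(y)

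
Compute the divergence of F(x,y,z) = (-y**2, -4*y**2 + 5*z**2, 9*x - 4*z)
-8*y - 4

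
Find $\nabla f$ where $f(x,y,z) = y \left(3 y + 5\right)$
(0, 6*y + 5, 0)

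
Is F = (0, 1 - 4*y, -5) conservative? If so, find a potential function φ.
Yes, F is conservative. φ = -2*y**2 + y - 5*z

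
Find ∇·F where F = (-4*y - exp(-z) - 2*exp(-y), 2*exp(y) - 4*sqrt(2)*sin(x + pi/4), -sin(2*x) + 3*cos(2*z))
2*exp(y) - 6*sin(2*z)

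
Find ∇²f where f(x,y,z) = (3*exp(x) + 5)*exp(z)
(6*exp(x) + 5)*exp(z)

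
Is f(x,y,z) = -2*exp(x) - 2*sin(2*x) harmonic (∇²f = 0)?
No, ∇²f = -2*exp(x) + 8*sin(2*x)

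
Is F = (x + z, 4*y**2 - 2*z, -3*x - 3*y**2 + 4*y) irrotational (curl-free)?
No, ∇×F = (6 - 6*y, 4, 0)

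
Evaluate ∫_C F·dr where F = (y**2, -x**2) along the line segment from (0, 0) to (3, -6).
54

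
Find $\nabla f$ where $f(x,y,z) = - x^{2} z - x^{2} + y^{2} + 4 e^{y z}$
(2*x*(-z - 1), 2*y + 4*z*exp(y*z), -x**2 + 4*y*exp(y*z))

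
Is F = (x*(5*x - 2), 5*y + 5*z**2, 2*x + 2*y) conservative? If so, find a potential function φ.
No, ∇×F = (2 - 10*z, -2, 0) ≠ 0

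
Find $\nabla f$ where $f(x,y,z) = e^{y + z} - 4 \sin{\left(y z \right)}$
(0, -4*z*cos(y*z) + exp(y + z), -4*y*cos(y*z) + exp(y + z))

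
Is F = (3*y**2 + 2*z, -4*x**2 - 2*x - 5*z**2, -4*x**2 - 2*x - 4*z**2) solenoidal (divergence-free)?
No, ∇·F = -8*z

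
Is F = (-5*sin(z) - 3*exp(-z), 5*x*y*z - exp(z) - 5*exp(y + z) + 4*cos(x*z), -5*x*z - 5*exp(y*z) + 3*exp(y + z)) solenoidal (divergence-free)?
No, ∇·F = 5*x*z - 5*x - 5*y*exp(y*z) - 2*exp(y + z)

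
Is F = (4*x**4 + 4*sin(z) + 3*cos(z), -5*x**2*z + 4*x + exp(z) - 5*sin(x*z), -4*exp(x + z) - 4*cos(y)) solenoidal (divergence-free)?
No, ∇·F = 16*x**3 - 4*exp(x + z)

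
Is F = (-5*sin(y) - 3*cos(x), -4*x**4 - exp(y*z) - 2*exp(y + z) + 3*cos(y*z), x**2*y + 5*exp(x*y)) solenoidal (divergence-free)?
No, ∇·F = -z*exp(y*z) - 3*z*sin(y*z) - 2*exp(y + z) + 3*sin(x)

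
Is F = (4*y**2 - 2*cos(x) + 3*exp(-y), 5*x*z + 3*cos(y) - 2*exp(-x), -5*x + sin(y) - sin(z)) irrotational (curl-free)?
No, ∇×F = (-5*x + cos(y), 5, -8*y + 5*z + 3*exp(-y) + 2*exp(-x))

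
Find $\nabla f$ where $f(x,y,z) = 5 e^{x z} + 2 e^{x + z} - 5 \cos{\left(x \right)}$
(5*z*exp(x*z) + 2*exp(x + z) + 5*sin(x), 0, 5*x*exp(x*z) + 2*exp(x + z))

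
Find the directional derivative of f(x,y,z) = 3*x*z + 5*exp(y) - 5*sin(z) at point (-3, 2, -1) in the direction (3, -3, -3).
sqrt(3)*(-5*exp(2) + 5*cos(1) + 6)/3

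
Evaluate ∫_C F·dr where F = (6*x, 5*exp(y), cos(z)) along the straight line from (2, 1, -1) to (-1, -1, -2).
-5*E - 9 - sin(2) + sin(1) + 5*exp(-1)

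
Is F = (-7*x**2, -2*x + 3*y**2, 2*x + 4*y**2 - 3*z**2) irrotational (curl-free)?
No, ∇×F = (8*y, -2, -2)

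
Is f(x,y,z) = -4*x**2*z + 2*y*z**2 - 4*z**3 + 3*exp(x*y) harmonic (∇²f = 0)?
No, ∇²f = 3*x**2*exp(x*y) + 3*y**2*exp(x*y) + 4*y - 32*z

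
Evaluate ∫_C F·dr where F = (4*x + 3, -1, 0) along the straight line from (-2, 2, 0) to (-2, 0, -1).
2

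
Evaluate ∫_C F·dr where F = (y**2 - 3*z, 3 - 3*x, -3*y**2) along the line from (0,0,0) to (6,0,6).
-54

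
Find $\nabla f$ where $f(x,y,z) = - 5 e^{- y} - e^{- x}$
(exp(-x), 5*exp(-y), 0)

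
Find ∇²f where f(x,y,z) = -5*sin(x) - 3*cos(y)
5*sin(x) + 3*cos(y)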